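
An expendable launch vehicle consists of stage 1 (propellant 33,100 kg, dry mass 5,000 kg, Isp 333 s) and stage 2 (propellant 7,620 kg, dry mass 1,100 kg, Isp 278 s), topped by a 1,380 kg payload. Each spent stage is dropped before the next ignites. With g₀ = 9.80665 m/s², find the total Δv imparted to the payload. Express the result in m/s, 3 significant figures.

Ignition mass of stage 1 = 33,100+5,000 + 7,620+1,100 + 1,380 = 48,200 kg.
Stage 1: m₀ = 48,200 kg, m_f = 48,200 − 33,100 = 15,100 kg; Δv = 333×9.80665×ln(3.192) = 3265.6×1.1607 ≈ 3790 m/s.
Stage 2: m₀ = 10,100 kg, m_f = 10,100 − 7,620 = 2,480 kg; Δv = 278×9.80665×ln(4.073) = 2726.2×1.4043 ≈ 3828 m/s.
Total Δv = 3790 + 3828 = 7618 m/s.

Δv ≈ 7620 m/s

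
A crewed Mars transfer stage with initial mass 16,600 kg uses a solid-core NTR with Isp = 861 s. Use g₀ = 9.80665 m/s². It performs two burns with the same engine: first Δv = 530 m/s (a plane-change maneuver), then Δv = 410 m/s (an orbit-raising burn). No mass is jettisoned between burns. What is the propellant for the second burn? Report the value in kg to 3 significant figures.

propellant for the second burn ≈ 739 kg

v_e = Isp · g₀ = 861 × 9.80665 = 8443.5 m/s.
After the first burn: m = 16600 × exp(−530/8443.5) = 16600 × 0.93916 = 15,590.1 kg.
After the second burn: m = 15,590.1 × exp(−410/8443.5) = 15,590.1 × 0.95260 = 14,851.1 kg.
Second-burn propellant = 15,590.1 − 14,851.1 = 739 kg.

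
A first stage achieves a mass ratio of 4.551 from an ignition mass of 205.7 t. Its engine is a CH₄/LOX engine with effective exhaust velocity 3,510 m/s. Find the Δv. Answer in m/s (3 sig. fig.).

Δv ≈ 5320 m/s

Δv = v_e · ln(4.551) = 3510.0 × 1.5153 ≈ 5318.9 m/s.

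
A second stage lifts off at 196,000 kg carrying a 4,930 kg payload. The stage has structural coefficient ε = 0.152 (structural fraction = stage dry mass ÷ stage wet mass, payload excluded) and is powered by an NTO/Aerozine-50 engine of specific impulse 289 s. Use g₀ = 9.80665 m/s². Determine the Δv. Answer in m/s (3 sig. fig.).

Stage wet mass = m₀ − payload = 196,000 − 4,930 = 191,070 kg.
Stage dry mass = ε × stage wet mass = 0.152 × 191,070 = 29,042.6 kg.
Burnout mass m_f = stage dry + payload = 29,042.6 + 4,930 = 33,972.6 kg.
v_e = Isp · g₀ = 289 × 9.80665 = 2834.1 m/s.
By the Tsiolkovsky rocket equation, Δv = v_e · ln(196,000/33,972.6) = 2834.1 × ln(5.769) = 2834.1 × 1.7526 ≈ 4967 m/s.

Δv ≈ 4970 m/s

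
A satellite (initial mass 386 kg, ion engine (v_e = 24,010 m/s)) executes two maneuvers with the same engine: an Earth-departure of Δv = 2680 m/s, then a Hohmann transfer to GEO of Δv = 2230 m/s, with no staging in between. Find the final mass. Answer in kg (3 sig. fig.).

final mass ≈ 315 kg

After the first burn: m = 386 × exp(−2680/24010.0) = 386 × 0.89438 = 345.231 kg.
After the second burn: m = 345.231 × exp(−2230/24010.0) = 345.231 × 0.91130 = 314.609 kg.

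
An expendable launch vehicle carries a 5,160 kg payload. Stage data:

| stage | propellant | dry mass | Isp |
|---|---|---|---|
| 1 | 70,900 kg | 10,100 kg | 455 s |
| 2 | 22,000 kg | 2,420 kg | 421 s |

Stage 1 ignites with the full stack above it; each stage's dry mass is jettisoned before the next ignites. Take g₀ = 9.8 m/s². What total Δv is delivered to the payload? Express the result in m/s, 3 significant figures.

Δv ≈ 10200 m/s

Ignition mass of stage 1 = 70,900+10,100 + 22,000+2,420 + 5,160 = 110,580 kg.
Stage 1: m₀ = 110,580 kg, m_f = 110,580 − 70,900 = 39,680 kg; Δv = 455×9.8×ln(2.787) = 4459.0×1.0249 ≈ 4570 m/s.
Stage 2: m₀ = 29,580 kg, m_f = 29,580 − 22,000 = 7,580 kg; Δv = 421×9.8×ln(3.902) = 4125.8×1.3616 ≈ 5618 m/s.
Total Δv = 4570 + 5618 = 10188 m/s.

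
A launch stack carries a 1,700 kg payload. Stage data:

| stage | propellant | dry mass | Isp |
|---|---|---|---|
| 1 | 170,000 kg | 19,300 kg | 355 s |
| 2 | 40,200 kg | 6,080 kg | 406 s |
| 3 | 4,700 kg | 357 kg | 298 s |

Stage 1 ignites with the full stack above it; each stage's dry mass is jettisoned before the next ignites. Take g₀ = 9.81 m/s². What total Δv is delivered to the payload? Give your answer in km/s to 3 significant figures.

Ignition mass of stage 1 = 170,000+19,300 + 40,200+6,080 + 4,700+357 + 1,700 = 242,337 kg.
Stage 1: m₀ = 242,337 kg, m_f = 242,337 − 170,000 = 72,337 kg; Δv = 355×9.81×ln(3.35) = 3482.6×1.2090 ≈ 4210 m/s.
Stage 2: m₀ = 53,037 kg, m_f = 53,037 − 40,200 = 12,837 kg; Δv = 406×9.81×ln(4.132) = 3982.9×1.4187 ≈ 5650 m/s.
Stage 3: m₀ = 6,757 kg, m_f = 6,757 − 4,700 = 2,057 kg; Δv = 298×9.81×ln(3.285) = 2923.4×1.1893 ≈ 3477 m/s.
Total Δv = 4210 + 5650 + 3477 = 13337 m/s.

Δv ≈ 13.3 km/s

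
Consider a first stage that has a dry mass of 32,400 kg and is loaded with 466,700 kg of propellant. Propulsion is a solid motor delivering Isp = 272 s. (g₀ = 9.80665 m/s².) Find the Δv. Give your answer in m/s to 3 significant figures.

v_e = Isp · g₀ = 272 × 9.80665 = 2667.4 m/s.
m₀ = m_dry + m_prop = 32,400 + 466,700 = 499,100 kg.
Δv = v_e · ln(m₀/m_f) = 2667.4 × ln(15.4) = 2667.4 × 2.7346 ≈ 7294.4 m/s.

Δv ≈ 7290 m/s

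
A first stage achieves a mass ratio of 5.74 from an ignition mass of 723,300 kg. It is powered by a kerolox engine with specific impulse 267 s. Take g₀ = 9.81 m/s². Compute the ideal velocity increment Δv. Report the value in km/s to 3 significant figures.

v_e = Isp · g₀ = 267 × 9.81 = 2619.3 m/s.
Using Δv = v_e ln(m₀/m_f): Δv = v_e · ln(5.74) = 2619.3 × 1.7475 ≈ 4577.1 m/s.

Δv ≈ 4.58 km/s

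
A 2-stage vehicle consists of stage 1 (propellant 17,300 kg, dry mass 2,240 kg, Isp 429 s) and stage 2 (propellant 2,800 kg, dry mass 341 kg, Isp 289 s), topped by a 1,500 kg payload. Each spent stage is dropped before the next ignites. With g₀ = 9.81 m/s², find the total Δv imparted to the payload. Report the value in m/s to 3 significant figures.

Δv ≈ 7910 m/s

Ignition mass of stage 1 = 17,300+2,240 + 2,800+341 + 1,500 = 24,181 kg.
Stage 1: m₀ = 24,181 kg, m_f = 24,181 − 17,300 = 6,881 kg; Δv = 429×9.81×ln(3.514) = 4208.5×1.2568 ≈ 5289 m/s.
Stage 2: m₀ = 4,641 kg, m_f = 4,641 − 2,800 = 1,841 kg; Δv = 289×9.81×ln(2.521) = 2835.1×0.9246 ≈ 2621 m/s.
Total Δv = 5289 + 2621 = 7910 m/s.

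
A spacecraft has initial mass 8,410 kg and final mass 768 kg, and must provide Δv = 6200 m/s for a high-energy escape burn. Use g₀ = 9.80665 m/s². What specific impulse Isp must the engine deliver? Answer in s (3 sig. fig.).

Isp ≈ 264 s

ln(m₀/m_f) = ln(8410/768) = ln(10.95) = 2.3934.
v_e = Δv / ln(m₀/m_f) = 6200 / 2.3934 = 2590.5 m/s.
Isp = v_e / g₀ = 2590.5 / 9.80665 = 264.2 s.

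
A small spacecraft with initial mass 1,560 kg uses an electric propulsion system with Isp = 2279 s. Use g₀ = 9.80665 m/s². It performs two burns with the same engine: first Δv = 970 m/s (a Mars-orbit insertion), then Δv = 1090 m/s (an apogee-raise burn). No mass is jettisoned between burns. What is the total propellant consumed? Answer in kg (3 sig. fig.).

v_e = Isp · g₀ = 2279 × 9.80665 = 22349.4 m/s.
After the first burn: m = 1560 × exp(−970/22349.4) = 1560 × 0.95753 = 1,493.75 kg.
After the second burn: m = 1,493.75 × exp(−1090/22349.4) = 1,493.75 × 0.95240 = 1,422.65 kg.
Total propellant = m₀ − m_final = 1560 − 1,422.65 = 137.35 kg.

total propellant consumed ≈ 137 kg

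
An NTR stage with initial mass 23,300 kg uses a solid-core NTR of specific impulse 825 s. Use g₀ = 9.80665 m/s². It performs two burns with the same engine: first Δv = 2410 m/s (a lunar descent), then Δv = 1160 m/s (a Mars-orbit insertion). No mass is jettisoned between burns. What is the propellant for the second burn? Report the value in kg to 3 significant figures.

propellant for the second burn ≈ 2310 kg

v_e = Isp · g₀ = 825 × 9.80665 = 8090.5 m/s.
After the first burn: m = 23300 × exp(−2410/8090.5) = 23300 × 0.74239 = 17,297.7 kg.
After the second burn: m = 17,297.7 × exp(−1160/8090.5) = 17,297.7 × 0.86643 = 14,987.2 kg.
Second-burn propellant = 17,297.7 − 14,987.2 = 2,310.5 kg.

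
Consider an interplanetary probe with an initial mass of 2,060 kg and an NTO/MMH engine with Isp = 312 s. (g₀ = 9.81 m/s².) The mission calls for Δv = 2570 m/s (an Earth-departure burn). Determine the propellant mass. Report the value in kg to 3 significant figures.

propellant mass ≈ 1170 kg

v_e = Isp · g₀ = 312 × 9.81 = 3060.7 m/s.
m₀/m_f = exp(Δv / v_e) = exp(2570 / 3060.7) = exp(0.8397) = 2.3156.
m_f = 2,060 / 2.3156 = 889.618 kg, so propellant = m₀ − m_f = 2,060 − 889.618 = 1,170.382 kg.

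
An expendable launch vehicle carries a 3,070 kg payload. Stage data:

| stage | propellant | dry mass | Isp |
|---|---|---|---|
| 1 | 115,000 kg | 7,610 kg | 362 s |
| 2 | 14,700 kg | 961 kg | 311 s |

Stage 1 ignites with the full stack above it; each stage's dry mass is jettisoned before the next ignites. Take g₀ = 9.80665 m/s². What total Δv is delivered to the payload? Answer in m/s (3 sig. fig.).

Ignition mass of stage 1 = 115,000+7,610 + 14,700+961 + 3,070 = 141,341 kg.
Stage 1: m₀ = 141,341 kg, m_f = 141,341 − 115,000 = 26,341 kg; Δv = 362×9.80665×ln(5.366) = 3550.0×1.6800 ≈ 5964 m/s.
Stage 2: m₀ = 18,731 kg, m_f = 18,731 − 14,700 = 4,031 kg; Δv = 311×9.80665×ln(4.647) = 3049.9×1.5362 ≈ 4685 m/s.
Total Δv = 5964 + 4685 = 10649 m/s.

Δv ≈ 10600 m/s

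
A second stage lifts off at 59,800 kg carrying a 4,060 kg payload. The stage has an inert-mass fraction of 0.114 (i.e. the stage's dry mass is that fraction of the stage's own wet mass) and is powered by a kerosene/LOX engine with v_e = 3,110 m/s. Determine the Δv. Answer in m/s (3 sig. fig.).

Stage wet mass = m₀ − payload = 59,800 − 4,060 = 55,740 kg.
Stage dry mass = ε × stage wet mass = 0.114 × 55,740 = 6,354.36 kg.
Burnout mass m_f = stage dry + payload = 6,354.36 + 4,060 = 10,414.36 kg.
From the ideal rocket equation, Δv = v_e · ln(59,800/10,414.36) = 3110.0 × ln(5.742) = 3110.0 × 1.7478 ≈ 5436 m/s.

Δv ≈ 5440 m/s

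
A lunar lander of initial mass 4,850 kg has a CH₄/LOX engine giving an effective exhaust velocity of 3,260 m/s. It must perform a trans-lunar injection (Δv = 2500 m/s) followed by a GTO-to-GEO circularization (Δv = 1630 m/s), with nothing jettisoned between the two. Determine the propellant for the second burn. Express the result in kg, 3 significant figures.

propellant for the second burn ≈ 886 kg

After the first burn: m = 4850 × exp(−2500/3260.0) = 4850 × 0.46446 = 2,252.63 kg.
After the second burn: m = 2,252.63 × exp(−1630/3260.0) = 2,252.63 × 0.60653 = 1,366.29 kg.
Second-burn propellant = 2,252.63 − 1,366.29 = 886.34 kg.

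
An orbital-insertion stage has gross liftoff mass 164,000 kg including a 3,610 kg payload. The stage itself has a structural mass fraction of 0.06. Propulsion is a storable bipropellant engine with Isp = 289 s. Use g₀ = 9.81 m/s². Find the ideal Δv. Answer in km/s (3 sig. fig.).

Stage wet mass = m₀ − payload = 164,000 − 3,610 = 160,390 kg.
Stage dry mass = ε × stage wet mass = 0.06 × 160,390 = 9,623.4 kg.
Burnout mass m_f = stage dry + payload = 9,623.4 + 3,610 = 13,233.4 kg.
v_e = Isp · g₀ = 289 × 9.81 = 2835.1 m/s.
From the ideal rocket equation, Δv = v_e · ln(164,000/13,233.4) = 2835.1 × ln(12.39) = 2835.1 × 2.5171 ≈ 7136 m/s.

Δv ≈ 7.14 km/s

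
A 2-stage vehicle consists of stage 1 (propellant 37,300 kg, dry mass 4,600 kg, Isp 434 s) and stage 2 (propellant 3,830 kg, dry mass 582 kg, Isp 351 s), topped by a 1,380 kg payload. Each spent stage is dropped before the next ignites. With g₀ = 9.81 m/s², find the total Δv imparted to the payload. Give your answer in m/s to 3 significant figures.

Ignition mass of stage 1 = 37,300+4,600 + 3,830+582 + 1,380 = 47,692 kg.
Stage 1: m₀ = 47,692 kg, m_f = 47,692 − 37,300 = 10,392 kg; Δv = 434×9.81×ln(4.589) = 4257.5×1.5237 ≈ 6487 m/s.
Stage 2: m₀ = 5,792 kg, m_f = 5,792 − 3,830 = 1,962 kg; Δv = 351×9.81×ln(2.952) = 3443.3×1.0825 ≈ 3727 m/s.
Total Δv = 6487 + 3727 = 10214 m/s.

Δv ≈ 10200 m/s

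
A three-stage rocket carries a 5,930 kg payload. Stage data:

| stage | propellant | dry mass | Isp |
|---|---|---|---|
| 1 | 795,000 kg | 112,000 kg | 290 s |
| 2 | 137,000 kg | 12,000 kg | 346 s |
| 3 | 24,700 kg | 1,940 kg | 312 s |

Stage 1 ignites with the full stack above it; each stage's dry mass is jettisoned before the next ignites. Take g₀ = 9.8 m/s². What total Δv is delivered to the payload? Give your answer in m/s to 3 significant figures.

Δv ≈ 12800 m/s

Ignition mass of stage 1 = 795,000+112,000 + 137,000+12,000 + 24,700+1,940 + 5,930 = 1,088,570 kg.
Stage 1: m₀ = 1,088,570 kg, m_f = 1,088,570 − 795,000 = 293,570 kg; Δv = 290×9.8×ln(3.708) = 2842.0×1.3105 ≈ 3724 m/s.
Stage 2: m₀ = 181,570 kg, m_f = 181,570 − 137,000 = 44,570 kg; Δv = 346×9.8×ln(4.074) = 3390.8×1.4046 ≈ 4763 m/s.
Stage 3: m₀ = 32,570 kg, m_f = 32,570 − 24,700 = 7,870 kg; Δv = 312×9.8×ln(4.139) = 3057.6×1.4203 ≈ 4343 m/s.
Total Δv = 3724 + 4763 + 4343 = 12830 m/s.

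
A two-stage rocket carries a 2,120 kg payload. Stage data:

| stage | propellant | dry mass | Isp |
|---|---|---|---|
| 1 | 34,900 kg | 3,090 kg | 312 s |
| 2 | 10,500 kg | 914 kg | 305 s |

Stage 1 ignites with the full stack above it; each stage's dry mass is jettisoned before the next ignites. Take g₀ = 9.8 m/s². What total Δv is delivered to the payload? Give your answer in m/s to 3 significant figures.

Δv ≈ 7930 m/s

Ignition mass of stage 1 = 34,900+3,090 + 10,500+914 + 2,120 = 51,524 kg.
Stage 1: m₀ = 51,524 kg, m_f = 51,524 − 34,900 = 16,624 kg; Δv = 312×9.8×ln(3.099) = 3057.6×1.1312 ≈ 3459 m/s.
Stage 2: m₀ = 13,534 kg, m_f = 13,534 − 10,500 = 3,034 kg; Δv = 305×9.8×ln(4.461) = 2989.0×1.4953 ≈ 4470 m/s.
Total Δv = 3459 + 4470 = 7929 m/s.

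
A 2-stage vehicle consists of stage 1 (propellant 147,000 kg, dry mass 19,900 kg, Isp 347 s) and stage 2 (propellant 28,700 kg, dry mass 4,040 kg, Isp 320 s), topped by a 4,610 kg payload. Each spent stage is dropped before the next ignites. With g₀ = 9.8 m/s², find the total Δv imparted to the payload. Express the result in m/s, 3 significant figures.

Ignition mass of stage 1 = 147,000+19,900 + 28,700+4,040 + 4,610 = 204,250 kg.
Stage 1: m₀ = 204,250 kg, m_f = 204,250 − 147,000 = 57,250 kg; Δv = 347×9.8×ln(3.568) = 3400.6×1.2719 ≈ 4325 m/s.
Stage 2: m₀ = 37,350 kg, m_f = 37,350 − 28,700 = 8,650 kg; Δv = 320×9.8×ln(4.318) = 3136.0×1.4628 ≈ 4587 m/s.
Total Δv = 4325 + 4587 = 8912 m/s.

Δv ≈ 8910 m/s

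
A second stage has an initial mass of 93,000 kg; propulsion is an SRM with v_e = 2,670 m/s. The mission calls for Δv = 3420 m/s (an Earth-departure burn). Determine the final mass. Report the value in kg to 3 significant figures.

m₀/m_f = exp(Δv / v_e) = exp(3420 / 2670.0) = exp(1.2809) = 3.5999.
m_f = m₀ / 3.5999 = 93,000 / 3.5999 = 25,834.1 kg.

final mass ≈ 25800 kg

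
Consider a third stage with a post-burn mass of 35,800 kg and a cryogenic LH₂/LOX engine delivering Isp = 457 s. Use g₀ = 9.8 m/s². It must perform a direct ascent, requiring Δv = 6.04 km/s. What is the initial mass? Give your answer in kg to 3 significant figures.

initial mass ≈ 138000 kg

v_e = Isp · g₀ = 457 × 9.8 = 4478.6 m/s.
From the ideal rocket equation, m₀/m_f = exp(Δv / v_e) = exp(6040 / 4478.6) = exp(1.3486) = 3.8522.
m₀ = m_f × 3.8522 = 35,800 × 3.8522 = 137,909 kg.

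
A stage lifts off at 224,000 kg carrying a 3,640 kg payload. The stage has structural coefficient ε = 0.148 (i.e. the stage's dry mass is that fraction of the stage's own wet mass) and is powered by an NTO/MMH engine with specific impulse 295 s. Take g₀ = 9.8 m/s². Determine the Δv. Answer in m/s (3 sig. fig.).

Δv ≈ 5260 m/s

Stage wet mass = m₀ − payload = 224,000 − 3,640 = 220,360 kg.
Stage dry mass = ε × stage wet mass = 0.148 × 220,360 = 32,613.3 kg.
Burnout mass m_f = stage dry + payload = 32,613.3 + 3,640 = 36,253.3 kg.
v_e = Isp · g₀ = 295 × 9.8 = 2891.0 m/s.
Δv = v_e · ln(224,000/36,253.3) = 2891.0 × ln(6.179) = 2891.0 × 1.8211 ≈ 5265 m/s.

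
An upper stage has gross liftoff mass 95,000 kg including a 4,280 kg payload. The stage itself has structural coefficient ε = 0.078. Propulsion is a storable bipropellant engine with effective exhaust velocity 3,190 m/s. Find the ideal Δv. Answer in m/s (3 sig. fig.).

Stage wet mass = m₀ − payload = 95,000 − 4,280 = 90,720 kg.
Stage dry mass = ε × stage wet mass = 0.078 × 90,720 = 7,076.16 kg.
Burnout mass m_f = stage dry + payload = 7,076.16 + 4,280 = 11,356.16 kg.
Using Δv = v_e ln(m₀/m_f): Δv = v_e · ln(95,000/11,356.16) = 3190.0 × ln(8.366) = 3190.0 × 2.1241 ≈ 6776 m/s.

Δv ≈ 6780 m/s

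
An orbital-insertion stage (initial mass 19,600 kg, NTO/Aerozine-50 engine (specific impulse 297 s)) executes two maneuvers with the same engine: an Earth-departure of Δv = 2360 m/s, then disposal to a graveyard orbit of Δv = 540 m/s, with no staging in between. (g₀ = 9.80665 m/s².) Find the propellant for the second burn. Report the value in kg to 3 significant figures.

v_e = Isp · g₀ = 297 × 9.80665 = 2912.6 m/s.
After the first burn: m = 19600 × exp(−2360/2912.6) = 19600 × 0.44473 = 8,716.71 kg.
After the second burn: m = 8,716.71 × exp(−540/2912.6) = 8,716.71 × 0.83077 = 7,241.58 kg.
Second-burn propellant = 8,716.71 − 7,241.58 = 1,475.13 kg.

propellant for the second burn ≈ 1480 kg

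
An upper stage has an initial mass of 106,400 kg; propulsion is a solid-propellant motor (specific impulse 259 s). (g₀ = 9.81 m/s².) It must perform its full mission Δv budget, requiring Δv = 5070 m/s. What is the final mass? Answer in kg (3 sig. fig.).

v_e = Isp · g₀ = 259 × 9.81 = 2540.8 m/s.
From the ideal rocket equation, m₀/m_f = exp(Δv / v_e) = exp(5070 / 2540.8) = exp(1.9954) = 7.3555.
m_f = m₀ / 7.3555 = 106,400 / 7.3555 = 14,465.4 kg.

final mass ≈ 14500 kg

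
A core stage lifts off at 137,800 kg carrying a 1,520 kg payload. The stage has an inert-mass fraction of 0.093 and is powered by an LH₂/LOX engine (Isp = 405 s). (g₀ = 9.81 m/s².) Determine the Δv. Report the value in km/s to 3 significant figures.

Δv ≈ 9.03 km/s

Stage wet mass = m₀ − payload = 137,800 − 1,520 = 136,280 kg.
Stage dry mass = ε × stage wet mass = 0.093 × 136,280 = 12,674 kg.
Burnout mass m_f = stage dry + payload = 12,674 + 1,520 = 14,194 kg.
v_e = Isp · g₀ = 405 × 9.81 = 3973.1 m/s.
Rocket equation: Δv = v_e · ln(137,800/14,194) = 3973.1 × ln(9.708) = 3973.1 × 2.2730 ≈ 9031 m/s.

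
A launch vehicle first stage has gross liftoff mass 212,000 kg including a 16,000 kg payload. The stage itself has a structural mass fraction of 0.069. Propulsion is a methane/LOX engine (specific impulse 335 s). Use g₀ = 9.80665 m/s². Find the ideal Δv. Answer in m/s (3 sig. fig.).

Δv ≈ 6480 m/s

Stage wet mass = m₀ − payload = 212,000 − 16,000 = 196,000 kg.
Stage dry mass = ε × stage wet mass = 0.069 × 196,000 = 13,524 kg.
Burnout mass m_f = stage dry + payload = 13,524 + 16,000 = 29,524 kg.
v_e = Isp · g₀ = 335 × 9.80665 = 3285.2 m/s.
Using Δv = v_e ln(m₀/m_f): Δv = v_e · ln(212,000/29,524) = 3285.2 × ln(7.181) = 3285.2 × 1.9714 ≈ 6476 m/s.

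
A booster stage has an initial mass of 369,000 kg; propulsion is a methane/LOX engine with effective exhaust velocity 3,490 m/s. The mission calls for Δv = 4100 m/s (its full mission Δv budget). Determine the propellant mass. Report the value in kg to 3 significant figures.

m₀/m_f = exp(Δv / v_e) = exp(4100 / 3490.0) = exp(1.1748) = 3.2374.
m_f = 369,000 / 3.2374 = 113,980 kg, so propellant = m₀ − m_f = 369,000 − 113,980 = 255,020 kg.

propellant mass ≈ 255000 kg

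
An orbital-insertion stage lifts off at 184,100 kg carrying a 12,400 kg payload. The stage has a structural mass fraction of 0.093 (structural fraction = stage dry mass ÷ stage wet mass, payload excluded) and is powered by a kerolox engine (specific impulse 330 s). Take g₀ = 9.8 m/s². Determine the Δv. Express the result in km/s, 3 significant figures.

Stage wet mass = m₀ − payload = 184,100 − 12,400 = 171,700 kg.
Stage dry mass = ε × stage wet mass = 0.093 × 171,700 = 15,968.1 kg.
Burnout mass m_f = stage dry + payload = 15,968.1 + 12,400 = 28,368.1 kg.
v_e = Isp · g₀ = 330 × 9.8 = 3234.0 m/s.
By the Tsiolkovsky rocket equation, Δv = v_e · ln(184,100/28,368.1) = 3234.0 × ln(6.49) = 3234.0 × 1.8702 ≈ 6048 m/s.

Δv ≈ 6.05 km/s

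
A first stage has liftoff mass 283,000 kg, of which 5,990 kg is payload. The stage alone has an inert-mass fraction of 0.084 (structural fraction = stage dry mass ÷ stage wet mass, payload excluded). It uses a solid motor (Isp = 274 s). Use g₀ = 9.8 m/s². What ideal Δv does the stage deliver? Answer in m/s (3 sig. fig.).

Δv ≈ 6090 m/s

Stage wet mass = m₀ − payload = 283,000 − 5,990 = 277,010 kg.
Stage dry mass = ε × stage wet mass = 0.084 × 277,010 = 23,268.8 kg.
Burnout mass m_f = stage dry + payload = 23,268.8 + 5,990 = 29,258.8 kg.
v_e = Isp · g₀ = 274 × 9.8 = 2685.2 m/s.
Δv = v_e · ln(283,000/29,258.8) = 2685.2 × ln(9.672) = 2685.2 × 2.2693 ≈ 6093 m/s.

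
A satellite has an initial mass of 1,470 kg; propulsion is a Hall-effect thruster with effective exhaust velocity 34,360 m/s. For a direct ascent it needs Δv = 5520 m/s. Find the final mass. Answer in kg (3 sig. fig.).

final mass ≈ 1250 kg

By the Tsiolkovsky rocket equation, m₀/m_f = exp(Δv / v_e) = exp(5520 / 34360.0) = exp(0.1607) = 1.1743.
m_f = m₀ / 1.1743 = 1,470 / 1.1743 = 1,251.81 kg.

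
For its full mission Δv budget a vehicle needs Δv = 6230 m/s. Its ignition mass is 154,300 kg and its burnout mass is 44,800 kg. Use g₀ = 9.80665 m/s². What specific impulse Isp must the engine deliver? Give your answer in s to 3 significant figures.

ln(m₀/m_f) = ln(154300/44800) = ln(3.444) = 1.2367.
From the ideal rocket equation, v_e = Δv / ln(m₀/m_f) = 6230 / 1.2367 = 5037.6 m/s.
Isp = v_e / g₀ = 5037.6 / 9.80665 = 513.7 s.

Isp ≈ 514 s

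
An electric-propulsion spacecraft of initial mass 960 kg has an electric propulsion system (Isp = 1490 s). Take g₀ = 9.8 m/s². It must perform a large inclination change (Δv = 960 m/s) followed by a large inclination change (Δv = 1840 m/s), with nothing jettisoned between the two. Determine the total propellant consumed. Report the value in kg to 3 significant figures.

v_e = Isp · g₀ = 1490 × 9.8 = 14602.0 m/s.
After the first burn: m = 960 × exp(−960/14602.0) = 960 × 0.93637 = 898.915 kg.
After the second burn: m = 898.915 × exp(−1840/14602.0) = 898.915 × 0.88161 = 792.492 kg.
Total propellant = m₀ − m_final = 960 − 792.492 = 167.508 kg.

total propellant consumed ≈ 168 kg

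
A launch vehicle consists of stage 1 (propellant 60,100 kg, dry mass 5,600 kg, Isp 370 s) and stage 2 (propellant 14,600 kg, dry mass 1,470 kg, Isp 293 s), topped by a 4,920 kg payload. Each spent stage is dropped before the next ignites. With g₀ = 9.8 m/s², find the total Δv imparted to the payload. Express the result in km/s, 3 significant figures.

Ignition mass of stage 1 = 60,100+5,600 + 14,600+1,470 + 4,920 = 86,690 kg.
Stage 1: m₀ = 86,690 kg, m_f = 86,690 − 60,100 = 26,590 kg; Δv = 370×9.8×ln(3.26) = 3626.0×1.1818 ≈ 4285 m/s.
Stage 2: m₀ = 20,990 kg, m_f = 20,990 − 14,600 = 6,390 kg; Δv = 293×9.8×ln(3.285) = 2871.4×1.1893 ≈ 3415 m/s.
Total Δv = 4285 + 3415 = 7700 m/s.

Δv ≈ 7.70 km/s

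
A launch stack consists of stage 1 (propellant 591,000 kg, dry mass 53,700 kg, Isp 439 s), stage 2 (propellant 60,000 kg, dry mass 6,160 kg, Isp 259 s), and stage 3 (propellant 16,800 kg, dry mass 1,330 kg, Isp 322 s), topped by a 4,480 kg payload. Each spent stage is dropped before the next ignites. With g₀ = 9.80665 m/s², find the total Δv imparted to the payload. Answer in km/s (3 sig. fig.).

Ignition mass of stage 1 = 591,000+53,700 + 60,000+6,160 + 16,800+1,330 + 4,480 = 733,470 kg.
Stage 1: m₀ = 733,470 kg, m_f = 733,470 − 591,000 = 142,470 kg; Δv = 439×9.80665×ln(5.148) = 4305.1×1.6387 ≈ 7055 m/s.
Stage 2: m₀ = 88,770 kg, m_f = 88,770 − 60,000 = 28,770 kg; Δv = 259×9.80665×ln(3.086) = 2539.9×1.1267 ≈ 2862 m/s.
Stage 3: m₀ = 22,610 kg, m_f = 22,610 − 16,800 = 5,810 kg; Δv = 322×9.80665×ln(3.892) = 3157.7×1.3588 ≈ 4291 m/s.
Total Δv = 7055 + 2862 + 4291 = 14208 m/s.

Δv ≈ 14.2 km/s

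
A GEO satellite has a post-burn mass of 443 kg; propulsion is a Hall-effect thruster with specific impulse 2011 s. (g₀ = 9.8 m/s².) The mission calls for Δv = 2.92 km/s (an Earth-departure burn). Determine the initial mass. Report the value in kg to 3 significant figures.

initial mass ≈ 514 kg

v_e = Isp · g₀ = 2011 × 9.8 = 19707.8 m/s.
By the Tsiolkovsky rocket equation, m₀/m_f = exp(Δv / v_e) = exp(2920 / 19707.8) = exp(0.1482) = 1.1597.
m₀ = m_f × 1.1597 = 443 × 1.1597 = 513.747 kg.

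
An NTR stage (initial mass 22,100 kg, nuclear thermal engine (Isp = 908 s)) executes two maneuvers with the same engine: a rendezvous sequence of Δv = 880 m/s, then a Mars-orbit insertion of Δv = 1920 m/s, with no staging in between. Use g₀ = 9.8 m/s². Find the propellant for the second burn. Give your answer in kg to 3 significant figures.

v_e = Isp · g₀ = 908 × 9.8 = 8898.4 m/s.
After the first burn: m = 22100 × exp(−880/8898.4) = 22100 × 0.90584 = 20,019.1 kg.
After the second burn: m = 20,019.1 × exp(−1920/8898.4) = 20,019.1 × 0.80592 = 16,133.8 kg.
Second-burn propellant = 20,019.1 − 16,133.8 = 3,885.3 kg.

propellant for the second burn ≈ 3890 kg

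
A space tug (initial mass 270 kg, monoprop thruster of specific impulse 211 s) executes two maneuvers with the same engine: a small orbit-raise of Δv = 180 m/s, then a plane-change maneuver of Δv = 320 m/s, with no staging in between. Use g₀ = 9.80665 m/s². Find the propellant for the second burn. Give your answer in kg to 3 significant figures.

v_e = Isp · g₀ = 211 × 9.80665 = 2069.2 m/s.
After the first burn: m = 270 × exp(−180/2069.2) = 270 × 0.91669 = 247.506 kg.
After the second burn: m = 247.506 × exp(−320/2069.2) = 247.506 × 0.85672 = 212.043 kg.
Second-burn propellant = 247.506 − 212.043 = 35.463 kg.

propellant for the second burn ≈ 35.5 kg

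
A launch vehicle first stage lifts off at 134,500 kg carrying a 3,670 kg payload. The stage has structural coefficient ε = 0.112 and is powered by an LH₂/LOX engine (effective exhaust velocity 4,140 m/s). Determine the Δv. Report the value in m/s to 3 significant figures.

Δv ≈ 8250 m/s

Stage wet mass = m₀ − payload = 134,500 − 3,670 = 130,830 kg.
Stage dry mass = ε × stage wet mass = 0.112 × 130,830 = 14,653 kg.
Burnout mass m_f = stage dry + payload = 14,653 + 3,670 = 18,323 kg.
By the Tsiolkovsky rocket equation, Δv = v_e · ln(134,500/18,323) = 4140.0 × ln(7.341) = 4140.0 × 1.9934 ≈ 8253 m/s.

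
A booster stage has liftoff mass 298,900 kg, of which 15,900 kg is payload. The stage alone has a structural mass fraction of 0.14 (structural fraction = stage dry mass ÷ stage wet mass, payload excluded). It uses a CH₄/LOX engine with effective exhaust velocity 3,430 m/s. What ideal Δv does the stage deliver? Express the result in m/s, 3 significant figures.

Δv ≈ 5770 m/s

Stage wet mass = m₀ − payload = 298,900 − 15,900 = 283,000 kg.
Stage dry mass = ε × stage wet mass = 0.14 × 283,000 = 39,620 kg.
Burnout mass m_f = stage dry + payload = 39,620 + 15,900 = 55,520 kg.
From the ideal rocket equation, Δv = v_e · ln(298,900/55,520) = 3430.0 × ln(5.384) = 3430.0 × 1.6834 ≈ 5774 m/s.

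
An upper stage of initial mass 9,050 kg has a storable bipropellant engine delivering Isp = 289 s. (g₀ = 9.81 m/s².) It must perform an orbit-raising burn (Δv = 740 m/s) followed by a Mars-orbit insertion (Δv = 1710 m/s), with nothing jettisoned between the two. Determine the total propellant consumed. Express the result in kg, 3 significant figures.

total propellant consumed ≈ 5240 kg

v_e = Isp · g₀ = 289 × 9.81 = 2835.1 m/s.
After the first burn: m = 9050 × exp(−740/2835.1) = 9050 × 0.77027 = 6,970.94 kg.
After the second burn: m = 6,970.94 × exp(−1710/2835.1) = 6,970.94 × 0.54708 = 3,813.66 kg.
Total propellant = m₀ − m_final = 9050 − 3,813.66 = 5,236.34 kg.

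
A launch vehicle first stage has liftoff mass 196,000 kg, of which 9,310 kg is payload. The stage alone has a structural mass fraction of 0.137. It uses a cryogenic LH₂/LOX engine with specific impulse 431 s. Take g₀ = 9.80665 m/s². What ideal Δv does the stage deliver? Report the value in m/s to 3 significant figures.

Δv ≈ 7300 m/s

Stage wet mass = m₀ − payload = 196,000 − 9,310 = 186,690 kg.
Stage dry mass = ε × stage wet mass = 0.137 × 186,690 = 25,576.5 kg.
Burnout mass m_f = stage dry + payload = 25,576.5 + 9,310 = 34,886.5 kg.
v_e = Isp · g₀ = 431 × 9.80665 = 4226.7 m/s.
Δv = v_e · ln(196,000/34,886.5) = 4226.7 × ln(5.618) = 4226.7 × 1.7260 ≈ 7295 m/s.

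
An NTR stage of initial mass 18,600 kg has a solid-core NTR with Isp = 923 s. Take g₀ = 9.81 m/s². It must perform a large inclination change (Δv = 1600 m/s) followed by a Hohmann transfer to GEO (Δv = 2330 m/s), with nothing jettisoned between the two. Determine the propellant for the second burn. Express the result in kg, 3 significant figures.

v_e = Isp · g₀ = 923 × 9.81 = 9054.6 m/s.
After the first burn: m = 18600 × exp(−1600/9054.6) = 18600 × 0.83803 = 15,587.4 kg.
After the second burn: m = 15,587.4 × exp(−2330/9054.6) = 15,587.4 × 0.77312 = 12,050.9 kg.
Second-burn propellant = 15,587.4 − 12,050.9 = 3,536.5 kg.

propellant for the second burn ≈ 3540 kg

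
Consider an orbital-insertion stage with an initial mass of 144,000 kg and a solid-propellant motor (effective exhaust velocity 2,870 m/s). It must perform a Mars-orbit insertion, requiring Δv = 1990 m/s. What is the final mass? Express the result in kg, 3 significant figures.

final mass ≈ 72000 kg

m₀/m_f = exp(Δv / v_e) = exp(1990 / 2870.0) = exp(0.6934) = 2.0005.
m_f = m₀ / 2.0005 = 144,000 / 2.0005 = 71,982 kg.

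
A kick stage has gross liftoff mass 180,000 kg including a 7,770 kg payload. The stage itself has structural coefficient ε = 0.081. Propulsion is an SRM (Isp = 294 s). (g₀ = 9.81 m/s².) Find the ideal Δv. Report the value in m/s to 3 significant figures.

Stage wet mass = m₀ − payload = 180,000 − 7,770 = 172,230 kg.
Stage dry mass = ε × stage wet mass = 0.081 × 172,230 = 13,950.6 kg.
Burnout mass m_f = stage dry + payload = 13,950.6 + 7,770 = 21,720.6 kg.
v_e = Isp · g₀ = 294 × 9.81 = 2884.1 m/s.
Δv = v_e · ln(180,000/21,720.6) = 2884.1 × ln(8.287) = 2884.1 × 2.1147 ≈ 6099 m/s.

Δv ≈ 6100 m/s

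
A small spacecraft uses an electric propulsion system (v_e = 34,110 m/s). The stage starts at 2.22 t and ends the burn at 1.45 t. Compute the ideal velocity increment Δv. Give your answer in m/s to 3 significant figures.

From the ideal rocket equation, Δv = v_e · ln(m₀/m_f) = 34110.0 × ln(1.531) = 34110.0 × 0.4259 ≈ 14528.9 m/s.

Δv ≈ 14500 m/s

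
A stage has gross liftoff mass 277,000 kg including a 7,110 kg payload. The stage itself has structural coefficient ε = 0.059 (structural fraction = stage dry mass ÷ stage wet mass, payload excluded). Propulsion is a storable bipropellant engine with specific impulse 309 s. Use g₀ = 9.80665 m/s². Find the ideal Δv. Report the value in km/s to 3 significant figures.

Stage wet mass = m₀ − payload = 277,000 − 7,110 = 269,890 kg.
Stage dry mass = ε × stage wet mass = 0.059 × 269,890 = 15,923.5 kg.
Burnout mass m_f = stage dry + payload = 15,923.5 + 7,110 = 23,033.5 kg.
v_e = Isp · g₀ = 309 × 9.80665 = 3030.3 m/s.
From the ideal rocket equation, Δv = v_e · ln(277,000/23,033.5) = 3030.3 × ln(12.03) = 3030.3 × 2.4871 ≈ 7536 m/s.

Δv ≈ 7.54 km/s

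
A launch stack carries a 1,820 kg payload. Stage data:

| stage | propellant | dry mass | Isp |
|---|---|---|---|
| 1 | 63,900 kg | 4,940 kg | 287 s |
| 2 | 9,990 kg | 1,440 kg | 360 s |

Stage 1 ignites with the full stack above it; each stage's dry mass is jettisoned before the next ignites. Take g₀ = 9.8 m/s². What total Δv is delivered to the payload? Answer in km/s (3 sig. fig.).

Δv ≈ 9.19 km/s

Ignition mass of stage 1 = 63,900+4,940 + 9,990+1,440 + 1,820 = 82,090 kg.
Stage 1: m₀ = 82,090 kg, m_f = 82,090 − 63,900 = 18,190 kg; Δv = 287×9.8×ln(4.513) = 2812.6×1.5069 ≈ 4238 m/s.
Stage 2: m₀ = 13,250 kg, m_f = 13,250 − 9,990 = 3,260 kg; Δv = 360×9.8×ln(4.064) = 3528.0×1.4023 ≈ 4947 m/s.
Total Δv = 4238 + 4947 = 9185 m/s.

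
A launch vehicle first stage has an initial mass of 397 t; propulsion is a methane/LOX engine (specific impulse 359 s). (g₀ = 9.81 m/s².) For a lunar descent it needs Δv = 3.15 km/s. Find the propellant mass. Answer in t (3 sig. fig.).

v_e = Isp · g₀ = 359 × 9.81 = 3521.8 m/s.
Using Δv = v_e ln(m₀/m_f): m₀/m_f = exp(Δv / v_e) = exp(3150 / 3521.8) = exp(0.8944) = 2.4459.
m_f = 397 / 2.4459 = 162.312 t, so propellant = m₀ − m_f = 397 − 162.312 = 234.688 t.

propellant mass ≈ 235 t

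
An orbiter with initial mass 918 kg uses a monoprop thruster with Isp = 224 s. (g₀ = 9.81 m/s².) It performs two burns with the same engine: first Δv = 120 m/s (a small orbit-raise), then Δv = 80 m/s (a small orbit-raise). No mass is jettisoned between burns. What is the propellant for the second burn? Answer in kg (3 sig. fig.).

propellant for the second burn ≈ 31.1 kg

v_e = Isp · g₀ = 224 × 9.81 = 2197.4 m/s.
After the first burn: m = 918 × exp(−120/2197.4) = 918 × 0.94686 = 869.217 kg.
After the second burn: m = 869.217 × exp(−80/2197.4) = 869.217 × 0.96425 = 838.142 kg.
Second-burn propellant = 869.217 − 838.142 = 31.075 kg.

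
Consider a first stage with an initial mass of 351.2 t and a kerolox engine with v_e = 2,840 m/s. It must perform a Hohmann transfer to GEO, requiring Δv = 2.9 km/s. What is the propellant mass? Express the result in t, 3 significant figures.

Rocket equation: m₀/m_f = exp(Δv / v_e) = exp(2900 / 2840.0) = exp(1.0211) = 2.7763.
m_f = 351.2 / 2.7763 = 126.499 t, so propellant = m₀ − m_f = 351.2 − 126.499 = 224.701 t.

propellant mass ≈ 225 t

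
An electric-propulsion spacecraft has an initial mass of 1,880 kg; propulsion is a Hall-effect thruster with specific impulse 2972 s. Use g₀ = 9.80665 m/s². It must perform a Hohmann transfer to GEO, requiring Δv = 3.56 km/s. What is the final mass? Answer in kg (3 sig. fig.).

final mass ≈ 1660 kg

v_e = Isp · g₀ = 2972 × 9.80665 = 29145.4 m/s.
m₀/m_f = exp(Δv / v_e) = exp(3560 / 29145.4) = exp(0.1221) = 1.1299.
m_f = m₀ / 1.1299 = 1,880 / 1.1299 = 1,663.86 kg.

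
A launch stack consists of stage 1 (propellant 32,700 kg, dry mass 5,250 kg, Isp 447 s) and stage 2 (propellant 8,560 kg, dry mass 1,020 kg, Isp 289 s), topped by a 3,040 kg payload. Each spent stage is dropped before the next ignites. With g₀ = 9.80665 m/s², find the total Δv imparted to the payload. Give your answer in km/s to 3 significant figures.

Ignition mass of stage 1 = 32,700+5,250 + 8,560+1,020 + 3,040 = 50,570 kg.
Stage 1: m₀ = 50,570 kg, m_f = 50,570 − 32,700 = 17,870 kg; Δv = 447×9.80665×ln(2.83) = 4383.6×1.0402 ≈ 4560 m/s.
Stage 2: m₀ = 12,620 kg, m_f = 12,620 − 8,560 = 4,060 kg; Δv = 289×9.80665×ln(3.108) = 2834.1×1.1341 ≈ 3214 m/s.
Total Δv = 4560 + 3214 = 7774 m/s.

Δv ≈ 7.77 km/s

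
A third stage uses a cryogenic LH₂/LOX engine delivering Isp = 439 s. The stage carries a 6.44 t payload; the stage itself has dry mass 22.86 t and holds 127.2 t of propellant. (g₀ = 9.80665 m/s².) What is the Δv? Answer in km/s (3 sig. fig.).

v_e = Isp · g₀ = 439 × 9.80665 = 4305.1 m/s.
m₀ = payload + dry + propellant = 6.44 + 22.86 + 127.2 = 156.5 t.
m_f = payload + dry = 6.44 + 22.86 = 29.3 t.
From the ideal rocket equation, Δv = v_e · ln(m₀/m_f) = 4305.1 × ln(5.341) = 4305.1 × 1.6755 ≈ 7213.1 m/s.

Δv ≈ 7.21 km/s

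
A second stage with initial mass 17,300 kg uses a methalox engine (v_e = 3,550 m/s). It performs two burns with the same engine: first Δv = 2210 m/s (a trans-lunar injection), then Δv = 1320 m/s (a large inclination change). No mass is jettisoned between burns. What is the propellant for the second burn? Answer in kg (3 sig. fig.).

propellant for the second burn ≈ 2880 kg

After the first burn: m = 17300 × exp(−2210/3550.0) = 17300 × 0.53658 = 9,282.83 kg.
After the second burn: m = 9,282.83 × exp(−1320/3550.0) = 9,282.83 × 0.68947 = 6,400.23 kg.
Second-burn propellant = 9,282.83 − 6,400.23 = 2,882.6 kg.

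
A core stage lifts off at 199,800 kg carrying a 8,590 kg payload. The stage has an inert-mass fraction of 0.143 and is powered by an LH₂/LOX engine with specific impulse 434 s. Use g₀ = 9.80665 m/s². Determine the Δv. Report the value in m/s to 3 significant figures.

Δv ≈ 7300 m/s

Stage wet mass = m₀ − payload = 199,800 − 8,590 = 191,210 kg.
Stage dry mass = ε × stage wet mass = 0.143 × 191,210 = 27,343 kg.
Burnout mass m_f = stage dry + payload = 27,343 + 8,590 = 35,933 kg.
v_e = Isp · g₀ = 434 × 9.80665 = 4256.1 m/s.
Rocket equation: Δv = v_e · ln(199,800/35,933) = 4256.1 × ln(5.56) = 4256.1 × 1.7157 ≈ 7302 m/s.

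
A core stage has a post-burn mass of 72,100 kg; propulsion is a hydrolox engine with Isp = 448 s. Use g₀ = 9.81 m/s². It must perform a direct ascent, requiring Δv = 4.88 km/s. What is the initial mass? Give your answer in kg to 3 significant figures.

v_e = Isp · g₀ = 448 × 9.81 = 4394.9 m/s.
Using Δv = v_e ln(m₀/m_f): m₀/m_f = exp(Δv / v_e) = exp(4880 / 4394.9) = exp(1.1104) = 3.0355.
m₀ = m_f × 3.0355 = 72,100 × 3.0355 = 218,860 kg.

initial mass ≈ 219000 kg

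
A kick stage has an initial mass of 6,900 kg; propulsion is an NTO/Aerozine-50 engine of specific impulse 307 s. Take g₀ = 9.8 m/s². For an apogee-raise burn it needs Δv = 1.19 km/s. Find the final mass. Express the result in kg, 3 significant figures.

v_e = Isp · g₀ = 307 × 9.8 = 3008.6 m/s.
From the ideal rocket equation, m₀/m_f = exp(Δv / v_e) = exp(1190 / 3008.6) = exp(0.3955) = 1.4852.
m_f = m₀ / 1.4852 = 6,900 / 1.4852 = 4,645.84 kg.

final mass ≈ 4650 kg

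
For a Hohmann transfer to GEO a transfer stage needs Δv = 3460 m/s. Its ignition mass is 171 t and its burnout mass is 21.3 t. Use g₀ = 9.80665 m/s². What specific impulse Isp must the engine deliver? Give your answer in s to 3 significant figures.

ln(m₀/m_f) = ln(171000/21300) = ln(8.028) = 2.0830.
Rocket equation: v_e = Δv / ln(m₀/m_f) = 3460 / 2.0830 = 1661.1 m/s.
Isp = v_e / g₀ = 1661.1 / 9.80665 = 169.4 s.

Isp ≈ 169 s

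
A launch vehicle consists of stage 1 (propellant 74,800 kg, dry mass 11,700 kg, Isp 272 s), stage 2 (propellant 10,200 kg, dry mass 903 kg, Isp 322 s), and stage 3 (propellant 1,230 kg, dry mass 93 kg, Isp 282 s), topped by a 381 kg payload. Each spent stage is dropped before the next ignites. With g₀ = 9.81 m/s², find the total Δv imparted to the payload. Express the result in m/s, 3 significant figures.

Ignition mass of stage 1 = 74,800+11,700 + 10,200+903 + 1,230+93 + 381 = 99,307 kg.
Stage 1: m₀ = 99,307 kg, m_f = 99,307 − 74,800 = 24,507 kg; Δv = 272×9.81×ln(4.052) = 2668.3×1.3993 ≈ 3734 m/s.
Stage 2: m₀ = 12,807 kg, m_f = 12,807 − 10,200 = 2,607 kg; Δv = 322×9.81×ln(4.913) = 3158.8×1.5918 ≈ 5028 m/s.
Stage 3: m₀ = 1,704 kg, m_f = 1,704 − 1,230 = 474 kg; Δv = 282×9.81×ln(3.595) = 2766.4×1.2795 ≈ 3540 m/s.
Total Δv = 3734 + 5028 + 3540 = 12302 m/s.

Δv ≈ 12300 m/s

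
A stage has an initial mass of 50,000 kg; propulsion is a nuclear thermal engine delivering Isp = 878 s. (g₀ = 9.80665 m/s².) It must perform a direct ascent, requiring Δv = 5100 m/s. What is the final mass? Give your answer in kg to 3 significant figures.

v_e = Isp · g₀ = 878 × 9.80665 = 8610.2 m/s.
Rocket equation: m₀/m_f = exp(Δv / v_e) = exp(5100 / 8610.2) = exp(0.5923) = 1.8082.
m_f = m₀ / 1.8082 = 50,000 / 1.8082 = 27,651.8 kg.

final mass ≈ 27700 kg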